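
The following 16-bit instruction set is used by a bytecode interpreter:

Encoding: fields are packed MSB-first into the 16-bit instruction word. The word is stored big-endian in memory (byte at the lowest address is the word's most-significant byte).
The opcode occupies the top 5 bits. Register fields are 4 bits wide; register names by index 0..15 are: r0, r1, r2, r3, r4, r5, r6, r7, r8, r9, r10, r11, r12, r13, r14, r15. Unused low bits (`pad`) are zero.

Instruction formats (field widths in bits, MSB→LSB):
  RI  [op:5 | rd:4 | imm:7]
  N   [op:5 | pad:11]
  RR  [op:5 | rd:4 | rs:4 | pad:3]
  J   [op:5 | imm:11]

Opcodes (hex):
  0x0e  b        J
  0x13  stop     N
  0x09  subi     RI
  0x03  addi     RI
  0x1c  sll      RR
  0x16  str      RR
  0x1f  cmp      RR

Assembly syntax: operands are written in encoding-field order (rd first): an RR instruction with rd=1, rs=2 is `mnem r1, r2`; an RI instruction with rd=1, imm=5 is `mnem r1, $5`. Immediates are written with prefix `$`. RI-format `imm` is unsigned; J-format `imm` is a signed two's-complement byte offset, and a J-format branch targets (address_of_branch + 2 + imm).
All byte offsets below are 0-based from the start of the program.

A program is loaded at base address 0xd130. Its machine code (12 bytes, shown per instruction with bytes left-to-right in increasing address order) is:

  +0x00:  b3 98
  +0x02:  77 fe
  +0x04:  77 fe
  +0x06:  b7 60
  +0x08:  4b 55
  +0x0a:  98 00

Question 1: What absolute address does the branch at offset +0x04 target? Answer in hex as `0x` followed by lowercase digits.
@+04  big-endian(77 fe) = 0x77fe
  op=0x77fe>>11=0xe ⇒ b (J)
  imm@[10:0]=0x7fe (s11→-2) ⇒ $-2
  target = base 0xd130 + off 0x04 + 2 + imm -2 = 0xd134

0xd134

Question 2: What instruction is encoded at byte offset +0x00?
str r7, r3

+0x00: b3 98 ⇒ word 0xb398 (big)
  opcode bits[15:11]=0x16: str/RR
  rd: (w>>7)&0xf=0x7 → r7
  rs: (w>>3)&0xf=0x3 → r3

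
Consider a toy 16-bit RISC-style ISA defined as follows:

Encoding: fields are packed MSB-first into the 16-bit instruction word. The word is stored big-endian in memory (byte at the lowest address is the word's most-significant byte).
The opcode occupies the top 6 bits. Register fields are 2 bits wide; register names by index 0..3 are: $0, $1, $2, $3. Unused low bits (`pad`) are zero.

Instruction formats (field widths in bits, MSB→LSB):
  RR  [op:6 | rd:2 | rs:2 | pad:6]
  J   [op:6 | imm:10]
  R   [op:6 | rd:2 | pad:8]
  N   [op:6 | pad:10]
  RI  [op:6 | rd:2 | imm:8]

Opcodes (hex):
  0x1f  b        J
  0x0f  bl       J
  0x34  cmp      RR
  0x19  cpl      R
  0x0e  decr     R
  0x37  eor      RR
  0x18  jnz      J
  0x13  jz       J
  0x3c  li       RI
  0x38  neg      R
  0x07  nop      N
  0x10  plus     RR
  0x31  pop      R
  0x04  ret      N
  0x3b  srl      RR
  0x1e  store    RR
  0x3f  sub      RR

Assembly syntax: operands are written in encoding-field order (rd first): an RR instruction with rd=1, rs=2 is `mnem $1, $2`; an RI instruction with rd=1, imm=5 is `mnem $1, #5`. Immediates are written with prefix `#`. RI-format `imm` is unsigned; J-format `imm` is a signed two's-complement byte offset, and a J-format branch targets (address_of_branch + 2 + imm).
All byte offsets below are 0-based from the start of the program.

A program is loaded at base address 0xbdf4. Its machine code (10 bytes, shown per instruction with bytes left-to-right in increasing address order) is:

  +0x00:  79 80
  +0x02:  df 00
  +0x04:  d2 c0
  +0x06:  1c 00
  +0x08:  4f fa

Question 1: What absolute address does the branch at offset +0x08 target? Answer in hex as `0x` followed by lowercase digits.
[08] 4f fa → 0x4ffa
  op=0x4ffa>>10=0x13 ⇒ jz (J)
  [9:0] imm=1018 (s10→-6) = #-6
  target = base 0xbdf4 + off 0x08 + 2 + imm -6 = 0xbdf8

0xbdf8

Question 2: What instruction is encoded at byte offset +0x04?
+0x04: d2 c0 ⇒ word 0xd2c0 (big)
  op=0xd2c0>>10=0x34 ⇒ cmp (RR)
  rd@[9:8]=0x2 ⇒ $2
  rs@[7:6]=0x3 ⇒ $3

cmp $2, $3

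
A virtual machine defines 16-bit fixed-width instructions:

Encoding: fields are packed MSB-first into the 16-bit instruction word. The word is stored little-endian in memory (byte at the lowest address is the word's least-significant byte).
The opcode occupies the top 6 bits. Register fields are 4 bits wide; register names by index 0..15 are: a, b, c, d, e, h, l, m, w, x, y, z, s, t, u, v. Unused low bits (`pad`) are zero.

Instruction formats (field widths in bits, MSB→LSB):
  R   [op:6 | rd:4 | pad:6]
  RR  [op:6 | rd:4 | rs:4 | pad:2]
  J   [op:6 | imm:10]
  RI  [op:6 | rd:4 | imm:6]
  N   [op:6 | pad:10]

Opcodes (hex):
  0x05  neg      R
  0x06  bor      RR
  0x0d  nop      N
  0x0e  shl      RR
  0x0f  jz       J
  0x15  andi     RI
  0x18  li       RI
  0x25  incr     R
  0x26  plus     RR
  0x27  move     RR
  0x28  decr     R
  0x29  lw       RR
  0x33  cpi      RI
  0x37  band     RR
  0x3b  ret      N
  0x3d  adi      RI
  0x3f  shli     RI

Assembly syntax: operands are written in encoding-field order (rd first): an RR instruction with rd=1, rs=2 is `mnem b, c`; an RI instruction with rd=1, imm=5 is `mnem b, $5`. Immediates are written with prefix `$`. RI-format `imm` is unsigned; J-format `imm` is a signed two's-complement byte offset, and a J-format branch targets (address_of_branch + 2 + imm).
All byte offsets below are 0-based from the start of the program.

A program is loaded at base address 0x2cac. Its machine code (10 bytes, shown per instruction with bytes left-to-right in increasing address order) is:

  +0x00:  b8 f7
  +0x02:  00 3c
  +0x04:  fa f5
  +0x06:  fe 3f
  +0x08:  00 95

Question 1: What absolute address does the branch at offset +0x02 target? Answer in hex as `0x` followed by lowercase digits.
off 0x02: read 00 3c as little → 0x3c00
  opcode bits[15:10]=0xf: jz/J
  imm@[9:0]=0x0 ⇒ $0
  target = base 0x2cac + off 0x02 + 2 + imm 0 = 0x2cb0

0x2cb0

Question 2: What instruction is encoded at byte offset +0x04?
[04] fa f5 → 0xf5fa
  opcode bits[15:10]=0x3d: adi/RI
  rd: (w>>6)&0xf=0x7 → m
  imm: (w>>0)&0x3f=0x3a → $58

adi m, $58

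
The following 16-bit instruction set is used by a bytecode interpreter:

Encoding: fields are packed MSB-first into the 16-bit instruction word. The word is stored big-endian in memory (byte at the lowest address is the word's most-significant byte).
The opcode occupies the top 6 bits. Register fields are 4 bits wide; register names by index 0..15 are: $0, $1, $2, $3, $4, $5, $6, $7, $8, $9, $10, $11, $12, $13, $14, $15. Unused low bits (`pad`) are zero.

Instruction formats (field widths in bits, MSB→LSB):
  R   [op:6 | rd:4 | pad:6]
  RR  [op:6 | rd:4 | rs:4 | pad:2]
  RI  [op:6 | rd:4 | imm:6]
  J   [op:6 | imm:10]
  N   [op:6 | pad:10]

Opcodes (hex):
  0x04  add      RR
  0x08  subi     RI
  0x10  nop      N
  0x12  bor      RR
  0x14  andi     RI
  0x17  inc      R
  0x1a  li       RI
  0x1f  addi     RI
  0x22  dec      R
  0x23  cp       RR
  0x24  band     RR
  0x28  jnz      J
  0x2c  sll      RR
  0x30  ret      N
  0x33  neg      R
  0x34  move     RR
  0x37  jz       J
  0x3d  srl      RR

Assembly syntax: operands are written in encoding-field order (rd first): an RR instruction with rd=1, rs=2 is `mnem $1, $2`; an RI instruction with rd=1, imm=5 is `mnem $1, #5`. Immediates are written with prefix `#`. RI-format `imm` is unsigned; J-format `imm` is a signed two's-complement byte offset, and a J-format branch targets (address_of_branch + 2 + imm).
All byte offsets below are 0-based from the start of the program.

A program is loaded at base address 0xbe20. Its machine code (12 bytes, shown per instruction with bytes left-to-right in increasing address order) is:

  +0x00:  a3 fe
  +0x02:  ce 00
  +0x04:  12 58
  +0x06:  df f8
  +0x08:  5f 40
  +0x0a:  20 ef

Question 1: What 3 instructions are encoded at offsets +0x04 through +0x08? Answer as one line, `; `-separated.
add $9, $6; jz #-8; inc $13

@+04  big-endian(12 58) = 0x1258
  opcode bits[15:10]=0x4: add/RR
  [9:6] rd=9 = $9
  [5:2] rs=6 = $6
@+06  big-endian(df f8) = 0xdff8
  opcode bits[15:10]=0x37: jz/J
  [9:0] imm=1016 (s10→-8) = #-8
@+08  big-endian(5f 40) = 0x5f40
  opcode bits[15:10]=0x17: inc/R
  [9:6] rd=13 = $13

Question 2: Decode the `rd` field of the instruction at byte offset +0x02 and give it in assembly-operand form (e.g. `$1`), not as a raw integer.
$8

[02] ce 00 → 0xce00
  opcode bits[15:10]=0x33: neg/R
  rd: (w>>6)&0xf=0x8 → $8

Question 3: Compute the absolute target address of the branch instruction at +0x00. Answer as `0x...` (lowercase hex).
0xbe20

@+00  big-endian(a3 fe) = 0xa3fe
  top 6b → 0x28 → jnz [J]
  imm: (w>>0)&0x3ff=0x3fe (s10→-2) → #-2
  target = base 0xbe20 + off 0x00 + 2 + imm -2 = 0xbe20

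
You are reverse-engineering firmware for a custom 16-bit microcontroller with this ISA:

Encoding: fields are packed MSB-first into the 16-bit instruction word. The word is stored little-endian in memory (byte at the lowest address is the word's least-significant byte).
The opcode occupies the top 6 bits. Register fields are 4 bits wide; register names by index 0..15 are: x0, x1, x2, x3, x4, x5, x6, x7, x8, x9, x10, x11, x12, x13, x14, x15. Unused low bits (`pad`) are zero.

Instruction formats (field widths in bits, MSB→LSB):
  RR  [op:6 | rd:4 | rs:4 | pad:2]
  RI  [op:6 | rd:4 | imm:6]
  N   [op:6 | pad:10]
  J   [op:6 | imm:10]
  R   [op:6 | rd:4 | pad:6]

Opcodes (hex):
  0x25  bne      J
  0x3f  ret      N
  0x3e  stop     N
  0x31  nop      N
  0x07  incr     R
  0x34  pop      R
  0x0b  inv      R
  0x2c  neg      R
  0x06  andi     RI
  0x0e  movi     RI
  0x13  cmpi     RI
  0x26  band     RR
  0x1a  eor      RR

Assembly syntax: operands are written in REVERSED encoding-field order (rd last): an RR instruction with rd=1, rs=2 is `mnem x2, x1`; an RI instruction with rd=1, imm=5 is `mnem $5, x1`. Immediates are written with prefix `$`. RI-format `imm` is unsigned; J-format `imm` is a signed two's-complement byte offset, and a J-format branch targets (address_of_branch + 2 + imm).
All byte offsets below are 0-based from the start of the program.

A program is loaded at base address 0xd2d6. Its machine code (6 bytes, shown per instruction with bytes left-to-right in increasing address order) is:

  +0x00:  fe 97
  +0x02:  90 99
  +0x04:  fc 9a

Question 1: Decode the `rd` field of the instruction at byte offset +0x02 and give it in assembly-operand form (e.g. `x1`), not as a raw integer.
@+02  little-endian(90 99) = 0x9990
  opcode bits[15:10]=0x26: band/RR
  rd@[9:6]=0x6 ⇒ x6
  rs@[5:2]=0x4 ⇒ x4

x6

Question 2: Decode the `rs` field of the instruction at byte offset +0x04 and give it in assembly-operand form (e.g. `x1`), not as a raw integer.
[04] fc 9a → 0x9afc
  top 6b → 0x26 → band [RR]
  rd: (w>>6)&0xf=0xb → x11
  rs: (w>>2)&0xf=0xf → x15

x15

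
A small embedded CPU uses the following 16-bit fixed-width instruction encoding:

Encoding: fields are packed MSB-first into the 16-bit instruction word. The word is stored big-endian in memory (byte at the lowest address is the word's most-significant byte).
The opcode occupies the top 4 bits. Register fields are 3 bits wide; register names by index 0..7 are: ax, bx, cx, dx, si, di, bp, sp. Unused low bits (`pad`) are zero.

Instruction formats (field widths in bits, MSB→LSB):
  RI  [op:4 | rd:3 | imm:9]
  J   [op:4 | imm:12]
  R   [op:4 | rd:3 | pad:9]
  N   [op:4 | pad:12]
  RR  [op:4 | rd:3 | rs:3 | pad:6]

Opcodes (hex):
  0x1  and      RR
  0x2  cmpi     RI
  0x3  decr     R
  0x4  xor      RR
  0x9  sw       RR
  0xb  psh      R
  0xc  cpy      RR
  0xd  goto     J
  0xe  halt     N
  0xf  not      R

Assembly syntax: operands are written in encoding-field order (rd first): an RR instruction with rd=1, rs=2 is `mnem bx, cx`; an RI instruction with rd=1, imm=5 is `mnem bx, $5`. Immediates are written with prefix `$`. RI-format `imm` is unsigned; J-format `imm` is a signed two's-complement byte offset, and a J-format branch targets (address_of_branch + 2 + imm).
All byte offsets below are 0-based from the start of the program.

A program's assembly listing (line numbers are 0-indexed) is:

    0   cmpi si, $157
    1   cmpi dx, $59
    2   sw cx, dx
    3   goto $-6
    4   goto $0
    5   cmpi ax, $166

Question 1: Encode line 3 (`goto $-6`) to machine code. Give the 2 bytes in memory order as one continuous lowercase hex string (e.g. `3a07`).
3. goto fields op=0xd:4|imm=-6:12 → word dffah → df fa

dffa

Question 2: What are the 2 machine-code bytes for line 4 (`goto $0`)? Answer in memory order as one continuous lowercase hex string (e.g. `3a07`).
d000

L4: goto op=0xd:4|imm=0:12 ⇒ 0xd000 ⇒ big d0 00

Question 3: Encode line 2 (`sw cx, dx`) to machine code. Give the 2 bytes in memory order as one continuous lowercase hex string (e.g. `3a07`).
L2: sw op=0x9:4|rd=2:3|rs=3:3|pad=0:6 ⇒ 0x94c0 ⇒ big 94 c0

94c0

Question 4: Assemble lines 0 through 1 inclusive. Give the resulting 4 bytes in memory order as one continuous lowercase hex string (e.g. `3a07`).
289d263b

line 0 (cmpi): pack op=0x2:4|rd=4:3|imm=157:9 = 0x289d; big→ 28 9d
line 1 (cmpi): pack op=0x2:4|rd=3:3|imm=59:9 = 0x263b; big→ 26 3b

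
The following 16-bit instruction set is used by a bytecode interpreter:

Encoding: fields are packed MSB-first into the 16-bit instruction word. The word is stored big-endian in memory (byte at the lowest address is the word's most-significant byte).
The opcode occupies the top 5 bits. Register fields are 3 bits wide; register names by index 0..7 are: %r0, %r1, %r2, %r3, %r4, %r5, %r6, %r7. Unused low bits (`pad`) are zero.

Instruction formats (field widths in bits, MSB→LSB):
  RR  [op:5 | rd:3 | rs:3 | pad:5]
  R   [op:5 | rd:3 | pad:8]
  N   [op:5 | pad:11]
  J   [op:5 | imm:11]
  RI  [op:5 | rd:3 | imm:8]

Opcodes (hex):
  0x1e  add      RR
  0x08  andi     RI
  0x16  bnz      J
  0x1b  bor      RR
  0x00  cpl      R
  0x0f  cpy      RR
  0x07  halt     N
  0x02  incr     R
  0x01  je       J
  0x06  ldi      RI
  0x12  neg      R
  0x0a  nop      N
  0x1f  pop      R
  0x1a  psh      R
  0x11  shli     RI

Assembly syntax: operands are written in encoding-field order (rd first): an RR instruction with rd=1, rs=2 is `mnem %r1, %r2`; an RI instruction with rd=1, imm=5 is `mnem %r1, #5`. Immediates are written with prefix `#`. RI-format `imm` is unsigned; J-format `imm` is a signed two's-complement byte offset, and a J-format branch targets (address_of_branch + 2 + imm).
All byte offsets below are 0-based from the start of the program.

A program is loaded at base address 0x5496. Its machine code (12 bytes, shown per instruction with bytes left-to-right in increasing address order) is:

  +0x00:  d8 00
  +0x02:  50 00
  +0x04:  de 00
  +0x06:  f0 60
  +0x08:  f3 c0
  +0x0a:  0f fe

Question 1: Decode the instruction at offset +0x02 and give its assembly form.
[02] 50 00 → 0x5000
  top 5b → 0xa → nop [N]

nop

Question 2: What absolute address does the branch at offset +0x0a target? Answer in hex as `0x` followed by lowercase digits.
0x54a0

+0x0a: 0f fe ⇒ word 0x0ffe (big)
  top 5b → 0x1 → je [J]
  [10:0] imm=2046 (s11→-2) = #-2
  target = base 0x5496 + off 0x0a + 2 + imm -2 = 0x54a0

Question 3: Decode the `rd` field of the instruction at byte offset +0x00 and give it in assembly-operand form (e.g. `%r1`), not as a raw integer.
%r0

[00] d8 00 → 0xd800
  top 5b → 0x1b → bor [RR]
  rd@[10:8]=0x0 ⇒ %r0
  rs@[7:5]=0x0 ⇒ %r0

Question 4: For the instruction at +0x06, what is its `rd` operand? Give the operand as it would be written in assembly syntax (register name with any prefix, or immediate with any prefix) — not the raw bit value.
@+06  big-endian(f0 60) = 0xf060
  op=0xf060>>11=0x1e ⇒ add (RR)
  [10:8] rd=0 = %r0
  [7:5] rs=3 = %r3

%r0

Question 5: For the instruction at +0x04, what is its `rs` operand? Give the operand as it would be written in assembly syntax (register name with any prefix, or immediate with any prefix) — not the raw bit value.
off 0x04: read de 00 as big → 0xde00
  op=0xde00>>11=0x1b ⇒ bor (RR)
  rd: (w>>8)&0x7=0x6 → %r6
  rs: (w>>5)&0x7=0x0 → %r0

%r0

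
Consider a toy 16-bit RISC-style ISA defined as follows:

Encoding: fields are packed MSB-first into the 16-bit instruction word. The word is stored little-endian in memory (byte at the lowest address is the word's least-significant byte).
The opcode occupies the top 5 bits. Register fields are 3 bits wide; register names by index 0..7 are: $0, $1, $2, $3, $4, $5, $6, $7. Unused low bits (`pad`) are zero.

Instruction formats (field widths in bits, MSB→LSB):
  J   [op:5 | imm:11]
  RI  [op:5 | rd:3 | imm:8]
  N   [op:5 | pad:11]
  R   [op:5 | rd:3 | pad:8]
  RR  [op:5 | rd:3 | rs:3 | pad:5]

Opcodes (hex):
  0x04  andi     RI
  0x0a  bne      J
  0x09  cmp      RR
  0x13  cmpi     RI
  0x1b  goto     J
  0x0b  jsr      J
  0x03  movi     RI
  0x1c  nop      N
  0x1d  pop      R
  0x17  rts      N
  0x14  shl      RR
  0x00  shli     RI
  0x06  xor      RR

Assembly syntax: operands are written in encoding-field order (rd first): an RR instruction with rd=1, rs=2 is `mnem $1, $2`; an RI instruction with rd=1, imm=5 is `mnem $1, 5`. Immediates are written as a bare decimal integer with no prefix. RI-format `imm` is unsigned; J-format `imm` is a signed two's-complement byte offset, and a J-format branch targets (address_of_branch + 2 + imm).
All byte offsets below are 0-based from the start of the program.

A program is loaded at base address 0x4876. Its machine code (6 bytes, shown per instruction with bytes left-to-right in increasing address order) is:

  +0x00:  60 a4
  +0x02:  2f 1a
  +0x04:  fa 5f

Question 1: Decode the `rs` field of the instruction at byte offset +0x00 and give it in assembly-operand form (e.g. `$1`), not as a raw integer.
+0x00: 60 a4 ⇒ word 0xa460 (little)
  opcode bits[15:11]=0x14: shl/RR
  [10:8] rd=4 = $4
  [7:5] rs=3 = $3

$3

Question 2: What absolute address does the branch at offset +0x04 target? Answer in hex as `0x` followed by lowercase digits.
[04] fa 5f → 0x5ffa
  op=0x5ffa>>11=0xb ⇒ jsr (J)
  imm@[10:0]=0x7fa (s11→-6) ⇒ -6
  target = base 0x4876 + off 0x04 + 2 + imm -6 = 0x4876

0x4876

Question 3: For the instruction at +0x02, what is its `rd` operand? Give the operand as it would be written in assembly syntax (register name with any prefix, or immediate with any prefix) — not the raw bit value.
+0x02: 2f 1a ⇒ word 0x1a2f (little)
  op=0x1a2f>>11=0x3 ⇒ movi (RI)
  rd: (w>>8)&0x7=0x2 → $2
  imm: (w>>0)&0xff=0x2f → 47

$2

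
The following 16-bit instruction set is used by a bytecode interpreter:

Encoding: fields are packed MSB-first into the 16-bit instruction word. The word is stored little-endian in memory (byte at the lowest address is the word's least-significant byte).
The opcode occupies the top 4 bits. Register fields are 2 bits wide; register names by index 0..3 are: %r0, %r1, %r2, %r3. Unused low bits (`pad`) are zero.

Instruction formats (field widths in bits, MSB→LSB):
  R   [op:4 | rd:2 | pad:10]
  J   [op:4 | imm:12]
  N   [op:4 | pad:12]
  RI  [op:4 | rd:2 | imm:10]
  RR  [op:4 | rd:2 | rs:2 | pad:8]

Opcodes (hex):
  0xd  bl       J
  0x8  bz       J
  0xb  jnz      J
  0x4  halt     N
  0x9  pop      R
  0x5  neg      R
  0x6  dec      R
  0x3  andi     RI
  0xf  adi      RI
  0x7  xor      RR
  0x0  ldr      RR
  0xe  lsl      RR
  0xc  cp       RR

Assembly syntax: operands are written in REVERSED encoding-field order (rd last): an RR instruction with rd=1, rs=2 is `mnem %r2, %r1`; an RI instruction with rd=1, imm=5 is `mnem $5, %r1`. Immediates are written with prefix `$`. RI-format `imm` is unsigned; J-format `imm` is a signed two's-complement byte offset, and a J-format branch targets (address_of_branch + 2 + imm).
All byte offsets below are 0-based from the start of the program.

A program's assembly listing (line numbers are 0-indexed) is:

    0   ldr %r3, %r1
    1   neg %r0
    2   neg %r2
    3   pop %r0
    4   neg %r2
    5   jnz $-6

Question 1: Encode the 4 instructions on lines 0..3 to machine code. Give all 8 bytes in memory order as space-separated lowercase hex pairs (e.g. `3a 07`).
line 0 (ldr): pack op=0x0:4|rd=1:2|rs=3:2|pad=0:8 = 0x0700; little→ 00 07
line 1 (neg): pack op=0x5:4|rd=0:2|pad=0:10 = 0x5000; little→ 00 50
line 2 (neg): pack op=0x5:4|rd=2:2|pad=0:10 = 0x5800; little→ 00 58
line 3 (pop): pack op=0x9:4|rd=0:2|pad=0:10 = 0x9000; little→ 00 90

00 07 00 50 00 58 00 90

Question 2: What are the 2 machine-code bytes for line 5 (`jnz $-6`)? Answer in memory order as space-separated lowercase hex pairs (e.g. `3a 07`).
line 5 (jnz): pack op=0xb:4|imm=-6:12 = 0xbffa; little→ fa bf

fa bf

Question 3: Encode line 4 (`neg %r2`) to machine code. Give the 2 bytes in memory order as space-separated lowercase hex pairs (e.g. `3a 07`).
00 58

L4: neg op=0x5:4|rd=2:2|pad=0:10 ⇒ 0x5800 ⇒ little 00 58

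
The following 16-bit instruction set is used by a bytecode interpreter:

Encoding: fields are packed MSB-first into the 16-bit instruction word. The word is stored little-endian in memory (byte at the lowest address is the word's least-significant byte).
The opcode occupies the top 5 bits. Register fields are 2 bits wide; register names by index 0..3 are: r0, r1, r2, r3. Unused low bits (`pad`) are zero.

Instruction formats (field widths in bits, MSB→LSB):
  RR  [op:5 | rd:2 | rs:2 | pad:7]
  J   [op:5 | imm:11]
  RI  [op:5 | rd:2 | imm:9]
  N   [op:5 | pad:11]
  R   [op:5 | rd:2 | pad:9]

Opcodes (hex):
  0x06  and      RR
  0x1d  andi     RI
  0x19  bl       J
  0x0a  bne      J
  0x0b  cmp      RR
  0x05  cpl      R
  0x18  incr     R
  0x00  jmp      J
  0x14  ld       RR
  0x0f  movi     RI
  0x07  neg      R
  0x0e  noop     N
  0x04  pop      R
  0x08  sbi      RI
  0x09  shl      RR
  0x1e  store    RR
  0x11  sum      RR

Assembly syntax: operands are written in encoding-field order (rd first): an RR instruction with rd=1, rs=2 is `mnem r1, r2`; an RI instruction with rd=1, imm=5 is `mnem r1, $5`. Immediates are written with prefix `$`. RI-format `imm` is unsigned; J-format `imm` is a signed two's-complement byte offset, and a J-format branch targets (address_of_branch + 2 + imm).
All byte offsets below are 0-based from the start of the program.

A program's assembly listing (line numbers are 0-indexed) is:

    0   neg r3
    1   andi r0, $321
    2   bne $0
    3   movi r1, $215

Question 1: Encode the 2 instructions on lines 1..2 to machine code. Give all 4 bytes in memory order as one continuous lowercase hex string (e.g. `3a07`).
41e90050

line 1 (andi): pack op=0x1d:5|rd=0:2|imm=321:9 = 0xe941; little→ 41 e9
line 2 (bne): pack op=0xa:5|imm=0:11 = 0x5000; little→ 00 50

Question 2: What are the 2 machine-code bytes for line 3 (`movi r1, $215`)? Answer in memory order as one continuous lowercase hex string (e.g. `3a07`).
d77a

line 3 (movi): pack op=0xf:5|rd=1:2|imm=215:9 = 0x7ad7; little→ d7 7a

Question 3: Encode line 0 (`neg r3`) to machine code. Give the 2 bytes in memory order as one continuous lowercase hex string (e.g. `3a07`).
0. neg fields op=0x7:5|rd=3:2|pad=0:9 → word 3e00h → 00 3e

003e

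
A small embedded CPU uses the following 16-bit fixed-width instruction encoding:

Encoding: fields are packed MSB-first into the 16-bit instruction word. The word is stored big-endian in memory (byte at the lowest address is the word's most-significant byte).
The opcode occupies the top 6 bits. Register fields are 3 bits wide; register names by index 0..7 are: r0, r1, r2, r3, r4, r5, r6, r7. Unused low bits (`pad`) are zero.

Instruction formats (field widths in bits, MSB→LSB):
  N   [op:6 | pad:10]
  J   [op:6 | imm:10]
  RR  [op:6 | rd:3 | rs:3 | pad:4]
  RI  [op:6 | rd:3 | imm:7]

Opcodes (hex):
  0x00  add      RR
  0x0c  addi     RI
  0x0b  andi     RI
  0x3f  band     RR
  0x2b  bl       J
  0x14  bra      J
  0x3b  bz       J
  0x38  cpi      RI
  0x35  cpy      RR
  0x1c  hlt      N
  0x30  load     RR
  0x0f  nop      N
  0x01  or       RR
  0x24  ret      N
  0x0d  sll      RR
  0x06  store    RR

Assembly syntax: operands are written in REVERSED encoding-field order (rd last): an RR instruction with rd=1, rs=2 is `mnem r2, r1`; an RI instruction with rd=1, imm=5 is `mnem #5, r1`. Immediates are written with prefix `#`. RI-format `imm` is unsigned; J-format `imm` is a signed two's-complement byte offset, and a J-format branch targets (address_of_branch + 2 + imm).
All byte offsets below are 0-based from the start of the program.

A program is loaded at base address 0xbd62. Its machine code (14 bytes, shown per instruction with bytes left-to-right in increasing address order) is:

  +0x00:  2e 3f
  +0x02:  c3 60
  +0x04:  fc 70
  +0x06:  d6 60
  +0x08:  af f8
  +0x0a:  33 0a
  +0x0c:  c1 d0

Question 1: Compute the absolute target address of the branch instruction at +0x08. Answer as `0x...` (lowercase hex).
0xbd64

@+08  big-endian(af f8) = 0xaff8
  opcode bits[15:10]=0x2b: bl/J
  imm@[9:0]=0x3f8 (s10→-8) ⇒ #-8
  target = base 0xbd62 + off 0x08 + 2 + imm -8 = 0xbd64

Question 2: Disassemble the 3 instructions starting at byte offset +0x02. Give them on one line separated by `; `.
off 0x02: read c3 60 as big → 0xc360
  opcode bits[15:10]=0x30: load/RR
  rd: (w>>7)&0x7=0x6 → r6
  rs: (w>>4)&0x7=0x6 → r6
off 0x04: read fc 70 as big → 0xfc70
  opcode bits[15:10]=0x3f: band/RR
  rd: (w>>7)&0x7=0x0 → r0
  rs: (w>>4)&0x7=0x7 → r7
off 0x06: read d6 60 as big → 0xd660
  opcode bits[15:10]=0x35: cpy/RR
  rd: (w>>7)&0x7=0x4 → r4
  rs: (w>>4)&0x7=0x6 → r6

load r6, r6; band r7, r0; cpy r6, r4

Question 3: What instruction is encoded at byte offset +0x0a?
[0a] 33 0a → 0x330a
  opcode bits[15:10]=0xc: addi/RI
  [9:7] rd=6 = r6
  [6:0] imm=10 = #10

addi #10, r6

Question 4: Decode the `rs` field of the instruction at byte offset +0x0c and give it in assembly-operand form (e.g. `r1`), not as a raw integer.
r5

+0x0c: c1 d0 ⇒ word 0xc1d0 (big)
  opcode bits[15:10]=0x30: load/RR
  [9:7] rd=3 = r3
  [6:4] rs=5 = r5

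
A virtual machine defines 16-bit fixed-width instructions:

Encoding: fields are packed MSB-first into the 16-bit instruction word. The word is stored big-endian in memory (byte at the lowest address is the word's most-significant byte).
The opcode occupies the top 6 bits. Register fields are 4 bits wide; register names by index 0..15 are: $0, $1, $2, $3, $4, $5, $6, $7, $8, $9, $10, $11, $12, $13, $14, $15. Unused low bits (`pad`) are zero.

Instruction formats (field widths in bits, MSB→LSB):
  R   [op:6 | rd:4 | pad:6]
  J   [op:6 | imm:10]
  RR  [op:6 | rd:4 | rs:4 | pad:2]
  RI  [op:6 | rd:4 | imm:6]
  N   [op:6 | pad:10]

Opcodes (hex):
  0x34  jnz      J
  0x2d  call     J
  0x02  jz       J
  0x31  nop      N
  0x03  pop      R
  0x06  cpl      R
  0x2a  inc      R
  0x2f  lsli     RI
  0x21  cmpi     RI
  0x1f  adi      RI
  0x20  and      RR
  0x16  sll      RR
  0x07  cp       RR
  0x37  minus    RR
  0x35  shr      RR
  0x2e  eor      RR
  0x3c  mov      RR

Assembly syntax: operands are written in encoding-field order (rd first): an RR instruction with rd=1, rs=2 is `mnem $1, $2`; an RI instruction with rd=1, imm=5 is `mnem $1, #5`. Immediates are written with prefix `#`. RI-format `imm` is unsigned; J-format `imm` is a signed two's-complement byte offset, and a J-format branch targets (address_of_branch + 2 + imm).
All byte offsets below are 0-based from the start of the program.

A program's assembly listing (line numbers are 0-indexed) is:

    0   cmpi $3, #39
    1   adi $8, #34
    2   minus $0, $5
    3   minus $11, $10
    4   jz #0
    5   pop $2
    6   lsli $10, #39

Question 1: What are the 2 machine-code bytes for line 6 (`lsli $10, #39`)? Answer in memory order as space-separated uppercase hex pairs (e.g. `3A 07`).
L6: lsli op=0x2f:6|rd=10:4|imm=39:6 ⇒ 0xbea7 ⇒ big be a7

BE A7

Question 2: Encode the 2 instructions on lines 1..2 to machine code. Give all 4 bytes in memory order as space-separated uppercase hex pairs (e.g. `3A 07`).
7E 22 DC 14

L1: adi op=0x1f:6|rd=8:4|imm=34:6 ⇒ 0x7e22 ⇒ big 7e 22
L2: minus op=0x37:6|rd=0:4|rs=5:4|pad=0:2 ⇒ 0xdc14 ⇒ big dc 14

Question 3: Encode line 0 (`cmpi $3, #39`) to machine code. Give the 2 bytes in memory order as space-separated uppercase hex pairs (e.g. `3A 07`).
L0: cmpi op=0x21:6|rd=3:4|imm=39:6 ⇒ 0x84e7 ⇒ big 84 e7

84 E7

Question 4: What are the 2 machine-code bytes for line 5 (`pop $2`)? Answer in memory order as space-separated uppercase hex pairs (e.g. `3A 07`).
5. pop fields op=0x3:6|rd=2:4|pad=0:6 → word 0c80h → 0c 80

0C 80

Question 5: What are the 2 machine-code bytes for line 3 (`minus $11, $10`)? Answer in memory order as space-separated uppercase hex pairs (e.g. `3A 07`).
DE E8

line 3 (minus): pack op=0x37:6|rd=11:4|rs=10:4|pad=0:2 = 0xdee8; big→ de e8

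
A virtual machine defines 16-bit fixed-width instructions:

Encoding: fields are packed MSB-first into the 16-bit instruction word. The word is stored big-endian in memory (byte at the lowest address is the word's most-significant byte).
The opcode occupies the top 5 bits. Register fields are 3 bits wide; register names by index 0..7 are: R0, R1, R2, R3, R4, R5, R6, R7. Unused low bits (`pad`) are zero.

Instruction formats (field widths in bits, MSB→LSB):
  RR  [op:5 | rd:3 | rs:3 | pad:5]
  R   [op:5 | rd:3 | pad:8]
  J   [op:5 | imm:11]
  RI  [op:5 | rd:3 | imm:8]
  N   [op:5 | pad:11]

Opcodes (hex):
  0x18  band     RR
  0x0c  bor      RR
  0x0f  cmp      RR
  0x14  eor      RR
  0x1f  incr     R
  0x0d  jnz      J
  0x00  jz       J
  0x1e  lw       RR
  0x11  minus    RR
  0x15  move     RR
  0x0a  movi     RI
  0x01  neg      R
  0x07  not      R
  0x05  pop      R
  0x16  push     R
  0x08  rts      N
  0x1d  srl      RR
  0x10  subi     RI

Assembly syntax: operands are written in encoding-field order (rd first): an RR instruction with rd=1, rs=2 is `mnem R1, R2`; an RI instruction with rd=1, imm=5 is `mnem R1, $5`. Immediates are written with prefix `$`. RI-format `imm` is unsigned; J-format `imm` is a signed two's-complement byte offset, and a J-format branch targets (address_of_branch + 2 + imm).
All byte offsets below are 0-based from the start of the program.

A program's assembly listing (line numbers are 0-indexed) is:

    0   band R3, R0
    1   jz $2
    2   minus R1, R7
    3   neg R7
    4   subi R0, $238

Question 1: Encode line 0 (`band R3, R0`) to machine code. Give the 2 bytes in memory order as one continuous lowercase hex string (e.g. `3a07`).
line 0 (band): pack op=0x18:5|rd=3:3|rs=0:3|pad=0:5 = 0xc300; big→ c3 00

c300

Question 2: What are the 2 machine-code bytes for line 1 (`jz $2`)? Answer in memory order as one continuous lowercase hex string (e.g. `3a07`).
0002

L1: jz op=0x0:5|imm=2:11 ⇒ 0x0002 ⇒ big 00 02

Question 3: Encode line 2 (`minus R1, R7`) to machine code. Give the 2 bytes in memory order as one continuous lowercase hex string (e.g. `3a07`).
line 2 (minus): pack op=0x11:5|rd=1:3|rs=7:3|pad=0:5 = 0x89e0; big→ 89 e0

89e0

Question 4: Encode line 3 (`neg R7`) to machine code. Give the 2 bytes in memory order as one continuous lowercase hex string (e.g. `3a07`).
line 3 (neg): pack op=0x1:5|rd=7:3|pad=0:8 = 0x0f00; big→ 0f 00

0f00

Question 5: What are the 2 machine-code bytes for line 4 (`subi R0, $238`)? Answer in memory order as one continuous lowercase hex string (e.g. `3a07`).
80ee

L4: subi op=0x10:5|rd=0:3|imm=238:8 ⇒ 0x80ee ⇒ big 80 ee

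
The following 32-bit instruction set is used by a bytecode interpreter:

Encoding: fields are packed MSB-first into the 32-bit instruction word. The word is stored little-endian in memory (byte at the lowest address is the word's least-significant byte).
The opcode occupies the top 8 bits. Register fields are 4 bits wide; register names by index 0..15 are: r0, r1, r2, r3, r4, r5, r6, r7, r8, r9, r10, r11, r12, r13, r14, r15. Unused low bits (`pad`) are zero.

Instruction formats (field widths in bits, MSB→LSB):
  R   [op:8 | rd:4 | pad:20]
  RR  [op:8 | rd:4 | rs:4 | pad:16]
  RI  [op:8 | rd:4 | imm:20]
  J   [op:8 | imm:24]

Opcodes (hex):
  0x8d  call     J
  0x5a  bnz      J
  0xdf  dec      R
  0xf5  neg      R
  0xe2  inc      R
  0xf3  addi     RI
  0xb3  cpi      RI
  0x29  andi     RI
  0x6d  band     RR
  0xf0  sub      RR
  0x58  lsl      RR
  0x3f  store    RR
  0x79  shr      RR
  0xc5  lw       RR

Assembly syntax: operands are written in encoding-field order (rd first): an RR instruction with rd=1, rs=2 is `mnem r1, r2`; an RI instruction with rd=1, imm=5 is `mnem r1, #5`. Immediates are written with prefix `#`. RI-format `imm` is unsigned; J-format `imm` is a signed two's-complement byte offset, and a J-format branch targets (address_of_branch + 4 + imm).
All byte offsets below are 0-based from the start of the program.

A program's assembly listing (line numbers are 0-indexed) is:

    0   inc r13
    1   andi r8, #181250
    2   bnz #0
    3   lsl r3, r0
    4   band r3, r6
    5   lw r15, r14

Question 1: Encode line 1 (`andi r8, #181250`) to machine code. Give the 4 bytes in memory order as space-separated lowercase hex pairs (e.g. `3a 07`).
L1: andi op=0x29:8|rd=8:4|imm=181250:20 ⇒ 0x2982c402 ⇒ little 02 c4 82 29

02 c4 82 29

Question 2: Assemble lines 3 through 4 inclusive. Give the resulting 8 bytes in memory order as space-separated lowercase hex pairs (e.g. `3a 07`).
00 00 30 58 00 00 36 6d

3. lsl fields op=0x58:8|rd=3:4|rs=0:4|pad=0:16 → word 58300000h → 00 00 30 58
4. band fields op=0x6d:8|rd=3:4|rs=6:4|pad=0:16 → word 6d360000h → 00 00 36 6d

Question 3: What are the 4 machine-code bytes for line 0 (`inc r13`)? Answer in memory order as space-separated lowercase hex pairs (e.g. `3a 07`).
line 0 (inc): pack op=0xe2:8|rd=13:4|pad=0:20 = 0xe2d00000; little→ 00 00 d0 e2

00 00 d0 e2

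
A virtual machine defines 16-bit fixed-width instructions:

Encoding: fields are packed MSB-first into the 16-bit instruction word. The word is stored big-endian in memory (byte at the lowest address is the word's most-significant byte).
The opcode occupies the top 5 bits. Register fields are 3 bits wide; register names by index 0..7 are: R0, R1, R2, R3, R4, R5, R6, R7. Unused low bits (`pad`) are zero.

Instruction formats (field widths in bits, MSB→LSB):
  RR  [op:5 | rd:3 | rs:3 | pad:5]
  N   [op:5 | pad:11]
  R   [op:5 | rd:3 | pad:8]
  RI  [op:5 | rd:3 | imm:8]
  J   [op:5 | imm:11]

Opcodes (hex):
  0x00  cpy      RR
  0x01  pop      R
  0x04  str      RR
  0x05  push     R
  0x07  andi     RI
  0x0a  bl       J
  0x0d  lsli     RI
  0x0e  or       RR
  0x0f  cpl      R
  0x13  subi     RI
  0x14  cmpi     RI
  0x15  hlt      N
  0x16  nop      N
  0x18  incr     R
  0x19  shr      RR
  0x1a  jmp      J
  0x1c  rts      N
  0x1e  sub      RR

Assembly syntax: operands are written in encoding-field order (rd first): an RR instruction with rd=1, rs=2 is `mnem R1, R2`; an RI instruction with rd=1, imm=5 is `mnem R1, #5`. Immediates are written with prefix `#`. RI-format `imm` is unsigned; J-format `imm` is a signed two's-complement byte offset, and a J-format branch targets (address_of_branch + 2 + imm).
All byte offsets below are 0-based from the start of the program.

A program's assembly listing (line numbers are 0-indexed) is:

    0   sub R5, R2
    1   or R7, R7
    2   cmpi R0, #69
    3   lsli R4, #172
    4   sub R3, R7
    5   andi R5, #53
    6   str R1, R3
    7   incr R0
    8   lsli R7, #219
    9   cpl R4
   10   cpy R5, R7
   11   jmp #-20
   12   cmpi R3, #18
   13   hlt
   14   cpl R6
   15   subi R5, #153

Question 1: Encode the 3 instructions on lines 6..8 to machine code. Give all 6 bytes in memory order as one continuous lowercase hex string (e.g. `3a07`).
2160c0006fdb

6. str fields op=0x4:5|rd=1:3|rs=3:3|pad=0:5 → word 2160h → 21 60
7. incr fields op=0x18:5|rd=0:3|pad=0:8 → word c000h → c0 00
8. lsli fields op=0xd:5|rd=7:3|imm=219:8 → word 6fdbh → 6f db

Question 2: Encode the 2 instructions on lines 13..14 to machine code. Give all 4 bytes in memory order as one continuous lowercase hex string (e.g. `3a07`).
a8007e00

13. hlt fields op=0x15:5|pad=0:11 → word a800h → a8 00
14. cpl fields op=0xf:5|rd=6:3|pad=0:8 → word 7e00h → 7e 00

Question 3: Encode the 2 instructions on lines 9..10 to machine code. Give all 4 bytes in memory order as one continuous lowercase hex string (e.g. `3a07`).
7c0005e0

line 9 (cpl): pack op=0xf:5|rd=4:3|pad=0:8 = 0x7c00; big→ 7c 00
line 10 (cpy): pack op=0x0:5|rd=5:3|rs=7:3|pad=0:5 = 0x05e0; big→ 05 e0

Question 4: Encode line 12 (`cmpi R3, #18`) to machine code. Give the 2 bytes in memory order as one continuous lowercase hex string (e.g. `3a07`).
L12: cmpi op=0x14:5|rd=3:3|imm=18:8 ⇒ 0xa312 ⇒ big a3 12

a312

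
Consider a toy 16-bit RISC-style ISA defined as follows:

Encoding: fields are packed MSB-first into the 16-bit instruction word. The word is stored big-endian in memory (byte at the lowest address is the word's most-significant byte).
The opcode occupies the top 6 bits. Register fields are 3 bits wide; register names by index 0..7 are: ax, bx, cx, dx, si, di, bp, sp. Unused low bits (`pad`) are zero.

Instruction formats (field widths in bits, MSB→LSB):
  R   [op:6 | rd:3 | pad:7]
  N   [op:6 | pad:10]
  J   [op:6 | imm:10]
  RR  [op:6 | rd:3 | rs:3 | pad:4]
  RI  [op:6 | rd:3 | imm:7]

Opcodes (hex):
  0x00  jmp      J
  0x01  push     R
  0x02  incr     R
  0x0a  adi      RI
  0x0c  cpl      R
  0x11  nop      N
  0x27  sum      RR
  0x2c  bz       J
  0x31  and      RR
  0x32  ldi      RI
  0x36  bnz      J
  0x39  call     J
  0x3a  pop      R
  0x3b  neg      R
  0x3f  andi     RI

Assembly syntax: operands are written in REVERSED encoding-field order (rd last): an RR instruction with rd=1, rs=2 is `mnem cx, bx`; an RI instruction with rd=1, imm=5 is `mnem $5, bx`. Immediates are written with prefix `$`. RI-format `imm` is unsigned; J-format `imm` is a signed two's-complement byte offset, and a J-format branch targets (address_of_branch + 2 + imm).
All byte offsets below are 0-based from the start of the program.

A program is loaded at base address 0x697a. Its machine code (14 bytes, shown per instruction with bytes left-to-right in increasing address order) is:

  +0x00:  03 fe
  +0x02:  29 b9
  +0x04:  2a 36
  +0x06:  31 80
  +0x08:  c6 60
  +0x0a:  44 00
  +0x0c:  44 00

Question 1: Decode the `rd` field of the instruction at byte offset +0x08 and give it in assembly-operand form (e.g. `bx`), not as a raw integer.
[08] c6 60 → 0xc660
  op=0xc660>>10=0x31 ⇒ and (RR)
  [9:7] rd=4 = si
  [6:4] rs=6 = bp

si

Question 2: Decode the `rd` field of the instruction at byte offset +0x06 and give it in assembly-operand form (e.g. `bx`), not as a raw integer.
off 0x06: read 31 80 as big → 0x3180
  top 6b → 0xc → cpl [R]
  [9:7] rd=3 = dx

dx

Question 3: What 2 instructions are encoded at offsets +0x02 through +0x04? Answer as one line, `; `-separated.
adi $57, dx; adi $54, si

off 0x02: read 29 b9 as big → 0x29b9
  top 6b → 0xa → adi [RI]
  rd: (w>>7)&0x7=0x3 → dx
  imm: (w>>0)&0x7f=0x39 → $57
off 0x04: read 2a 36 as big → 0x2a36
  top 6b → 0xa → adi [RI]
  rd: (w>>7)&0x7=0x4 → si
  imm: (w>>0)&0x7f=0x36 → $54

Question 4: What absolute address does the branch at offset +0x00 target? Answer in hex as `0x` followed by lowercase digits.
off 0x00: read 03 fe as big → 0x03fe
  op=0x03fe>>10=0x0 ⇒ jmp (J)
  imm@[9:0]=0x3fe (s10→-2) ⇒ $-2
  target = base 0x697a + off 0x00 + 2 + imm -2 = 0x697a

0x697a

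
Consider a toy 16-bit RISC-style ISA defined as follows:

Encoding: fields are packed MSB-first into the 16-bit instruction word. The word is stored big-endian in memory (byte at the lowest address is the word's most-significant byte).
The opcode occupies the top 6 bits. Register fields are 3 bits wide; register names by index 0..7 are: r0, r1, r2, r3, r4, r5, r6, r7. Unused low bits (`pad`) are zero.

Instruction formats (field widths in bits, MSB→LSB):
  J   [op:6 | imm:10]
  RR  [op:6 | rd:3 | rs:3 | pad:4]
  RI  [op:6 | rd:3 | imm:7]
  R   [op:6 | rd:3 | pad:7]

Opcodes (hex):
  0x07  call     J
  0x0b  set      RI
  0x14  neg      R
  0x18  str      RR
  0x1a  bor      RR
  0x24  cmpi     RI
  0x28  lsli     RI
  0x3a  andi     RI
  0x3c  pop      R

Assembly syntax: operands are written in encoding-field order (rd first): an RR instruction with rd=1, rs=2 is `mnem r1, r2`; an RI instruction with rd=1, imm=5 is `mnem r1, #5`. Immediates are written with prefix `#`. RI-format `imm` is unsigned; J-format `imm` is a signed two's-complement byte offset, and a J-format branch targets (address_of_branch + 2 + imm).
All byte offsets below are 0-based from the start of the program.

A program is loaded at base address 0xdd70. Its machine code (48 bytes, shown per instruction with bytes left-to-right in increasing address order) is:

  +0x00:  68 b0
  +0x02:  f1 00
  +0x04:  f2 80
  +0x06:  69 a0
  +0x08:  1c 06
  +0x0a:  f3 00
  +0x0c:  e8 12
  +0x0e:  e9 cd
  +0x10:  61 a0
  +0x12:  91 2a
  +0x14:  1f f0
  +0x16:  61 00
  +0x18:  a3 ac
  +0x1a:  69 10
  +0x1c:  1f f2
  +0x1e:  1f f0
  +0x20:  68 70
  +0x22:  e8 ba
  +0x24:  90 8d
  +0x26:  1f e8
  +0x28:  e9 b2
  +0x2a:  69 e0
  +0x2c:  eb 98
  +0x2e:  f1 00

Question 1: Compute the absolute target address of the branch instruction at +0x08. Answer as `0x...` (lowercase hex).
[08] 1c 06 → 0x1c06
  top 6b → 0x7 → call [J]
  [9:0] imm=6 = #6
  target = base 0xdd70 + off 0x08 + 2 + imm 6 = 0xdd80

0xdd80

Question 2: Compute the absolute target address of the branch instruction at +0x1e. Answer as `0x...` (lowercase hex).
+0x1e: 1f f0 ⇒ word 0x1ff0 (big)
  op=0x1ff0>>10=0x7 ⇒ call (J)
  imm: (w>>0)&0x3ff=0x3f0 (s10→-16) → #-16
  target = base 0xdd70 + off 0x1e + 2 + imm -16 = 0xdd80

0xdd80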